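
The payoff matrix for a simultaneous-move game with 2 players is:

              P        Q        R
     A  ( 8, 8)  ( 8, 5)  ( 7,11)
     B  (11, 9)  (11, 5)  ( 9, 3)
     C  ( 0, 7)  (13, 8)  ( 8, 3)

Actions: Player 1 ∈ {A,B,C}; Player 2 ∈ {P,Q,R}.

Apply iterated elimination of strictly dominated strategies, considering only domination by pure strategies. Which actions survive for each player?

Remaining: P1:{B,C} P2:{P,Q}

P1 drop A (B beats it: P:11>8 Q:11>8 R:9>7)
P2 drop R (P beats it: B:9>3 C:7>3)
P1→{B,C} P2→{P,Q}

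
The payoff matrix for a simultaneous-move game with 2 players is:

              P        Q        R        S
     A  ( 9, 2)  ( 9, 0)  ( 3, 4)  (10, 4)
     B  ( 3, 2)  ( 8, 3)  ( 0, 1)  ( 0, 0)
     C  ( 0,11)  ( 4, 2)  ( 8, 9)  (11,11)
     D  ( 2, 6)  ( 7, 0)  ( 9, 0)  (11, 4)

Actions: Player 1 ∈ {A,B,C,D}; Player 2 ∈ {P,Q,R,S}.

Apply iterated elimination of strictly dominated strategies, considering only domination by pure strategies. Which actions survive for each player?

P1 drop B (A beats it: P:9>3 Q:9>8 R:3>0 S:10>0)
P2 drop Q (P beats it: A:2>0 C:11>2 D:6>0)
P1→{A,C,D} P2→{P,R,S}

Survivors P1:{A,C,D} P2:{P,R,S}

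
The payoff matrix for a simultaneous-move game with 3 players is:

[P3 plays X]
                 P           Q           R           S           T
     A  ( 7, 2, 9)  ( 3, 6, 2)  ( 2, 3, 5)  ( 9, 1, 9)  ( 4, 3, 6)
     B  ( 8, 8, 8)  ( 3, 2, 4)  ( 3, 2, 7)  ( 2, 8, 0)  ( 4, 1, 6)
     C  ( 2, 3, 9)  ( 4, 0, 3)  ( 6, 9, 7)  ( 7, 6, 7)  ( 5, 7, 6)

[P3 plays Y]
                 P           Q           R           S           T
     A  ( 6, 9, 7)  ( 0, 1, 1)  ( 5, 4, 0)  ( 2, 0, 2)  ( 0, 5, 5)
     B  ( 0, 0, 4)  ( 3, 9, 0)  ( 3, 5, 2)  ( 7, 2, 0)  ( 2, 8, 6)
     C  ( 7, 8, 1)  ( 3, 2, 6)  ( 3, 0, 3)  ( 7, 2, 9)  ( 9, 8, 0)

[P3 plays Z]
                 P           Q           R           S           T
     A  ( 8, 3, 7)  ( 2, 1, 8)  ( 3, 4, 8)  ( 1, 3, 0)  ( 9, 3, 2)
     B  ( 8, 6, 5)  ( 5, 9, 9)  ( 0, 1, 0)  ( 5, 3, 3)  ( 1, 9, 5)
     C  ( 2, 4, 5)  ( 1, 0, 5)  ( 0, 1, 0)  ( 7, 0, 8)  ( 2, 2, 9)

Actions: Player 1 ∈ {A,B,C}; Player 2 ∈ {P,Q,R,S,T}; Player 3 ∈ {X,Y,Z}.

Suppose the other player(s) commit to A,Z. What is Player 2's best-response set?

u_2(P vs A,Z) = 3
u_2(Q vs A,Z) = 1
u_2(R vs A,Z) = 4
u_2(S vs A,Z) = 3
u_2(T vs A,Z) = 3
max payoff 4 at {R}

P2 best: {R}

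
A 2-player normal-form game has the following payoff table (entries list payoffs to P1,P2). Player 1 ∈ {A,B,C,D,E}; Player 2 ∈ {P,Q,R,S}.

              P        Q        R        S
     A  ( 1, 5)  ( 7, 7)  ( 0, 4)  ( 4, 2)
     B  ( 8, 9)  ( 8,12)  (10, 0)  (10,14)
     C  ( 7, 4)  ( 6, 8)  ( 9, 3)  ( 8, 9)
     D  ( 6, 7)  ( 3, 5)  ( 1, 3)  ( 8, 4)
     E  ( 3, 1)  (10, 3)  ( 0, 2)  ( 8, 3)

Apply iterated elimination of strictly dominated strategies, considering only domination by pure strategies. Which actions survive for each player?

P1 drop A (B beats it: P:8>1 Q:8>7 R:10>0 S:10>4)
P1 drop C (B beats it: P:8>7 Q:8>6 R:10>9 S:10>8)
P1 drop D (B beats it: P:8>6 Q:8>3 R:10>1 S:10>8)
P2 drop P (Q beats it: B:12>9 E:3>1)
P2 drop R (Q beats it: B:12>0 E:3>2)
P1→{B,E} P2→{Q,S}

Survivors P1:{B,E} P2:{Q,S}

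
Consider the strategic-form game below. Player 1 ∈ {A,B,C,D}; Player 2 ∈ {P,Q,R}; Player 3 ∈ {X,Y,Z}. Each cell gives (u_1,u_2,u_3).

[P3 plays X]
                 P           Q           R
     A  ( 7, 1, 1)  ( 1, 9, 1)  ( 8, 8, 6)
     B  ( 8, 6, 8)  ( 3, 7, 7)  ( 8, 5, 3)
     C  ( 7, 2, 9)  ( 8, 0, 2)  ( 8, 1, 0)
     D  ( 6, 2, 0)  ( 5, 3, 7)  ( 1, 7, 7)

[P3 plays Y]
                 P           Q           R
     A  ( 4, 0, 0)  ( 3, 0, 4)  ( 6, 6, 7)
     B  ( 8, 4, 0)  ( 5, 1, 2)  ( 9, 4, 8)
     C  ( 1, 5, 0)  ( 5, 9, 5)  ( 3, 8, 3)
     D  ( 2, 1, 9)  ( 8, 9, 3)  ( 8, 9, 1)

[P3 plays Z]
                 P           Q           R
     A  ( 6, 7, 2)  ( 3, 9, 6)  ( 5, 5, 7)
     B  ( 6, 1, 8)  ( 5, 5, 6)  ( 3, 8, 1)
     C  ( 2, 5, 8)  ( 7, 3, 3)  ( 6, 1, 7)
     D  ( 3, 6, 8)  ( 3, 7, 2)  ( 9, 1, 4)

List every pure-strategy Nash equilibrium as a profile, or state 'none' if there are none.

PSNE = {(B,R,Y)}

(A,P,X): not NE [P1→B gives 8>7; P2→Q gives 9>1; P3→Z gives 2>1]
(A,P,Y): not NE [P1→B gives 8>4; P2→R gives 6>0; P3→Z gives 2>0]
(A,P,Z): not NE [P2→Q gives 9>7]
(A,Q,X): not NE [P1→C gives 8>1; P3→Z gives 6>1]
(A,Q,Y): not NE [P1→D gives 8>3; P2→R gives 6>0; P3→Z gives 6>4]
(A,Q,Z): not NE [P1→C gives 7>3]
(A,R,X): not NE [P2→Q gives 9>8; P3→Z gives 7>6]
(A,R,Y): not NE [P1→B gives 9>6]
(A,R,Z): not NE [P1→D gives 9>5; P2→Q gives 9>5]
(B,P,X): not NE [P2→Q gives 7>6]
(B,P,Y): not NE [P3→Z gives 8>0]
(B,P,Z): not NE [P2→R gives 8>1]
(B,Q,X): not NE [P1→C gives 8>3]
(B,Q,Y): not NE [P1→D gives 8>5; P2→R gives 4>1; P3→X gives 7>2]
(B,Q,Z): not NE [P1→C gives 7>5; P2→R gives 8>5; P3→X gives 7>6]
(B,R,X): not NE [P2→Q gives 7>5; P3→Y gives 8>3]
(B,R,Y): NE
(B,R,Z): not NE [P1→D gives 9>3; P3→Y gives 8>1]
(C,P,X): not NE [P1→B gives 8>7]
(C,P,Y): not NE [P1→B gives 8>1; P2→Q gives 9>5; P3→X gives 9>0]
(C,P,Z): not NE [P1→B gives 6>2; P3→X gives 9>8]
(C,Q,X): not NE [P2→P gives 2>0; P3→Y gives 5>2]
(C,Q,Y): not NE [P1→D gives 8>5]
(C,Q,Z): not NE [P2→P gives 5>3; P3→Y gives 5>3]
(C,R,X): not NE [P2→P gives 2>1; P3→Z gives 7>0]
(C,R,Y): not NE [P1→B gives 9>3; P2→Q gives 9>8; P3→Z gives 7>3]
(C,R,Z): not NE [P1→D gives 9>6; P2→P gives 5>1]
(D,P,X): not NE [P1→B gives 8>6; P2→R gives 7>2; P3→Y gives 9>0]
(D,P,Y): not NE [P1→B gives 8>2; P2→R gives 9>1]
(D,P,Z): not NE [P1→B gives 6>3; P2→Q gives 7>6; P3→Y gives 9>8]
(D,Q,X): not NE [P1→C gives 8>5; P2→R gives 7>3]
(D,Q,Y): not NE [P3→X gives 7>3]
(D,Q,Z): not NE [P1→C gives 7>3; P3→X gives 7>2]
(D,R,X): not NE [P1→C gives 8>1]
(D,R,Y): not NE [P1→B gives 9>8; P3→X gives 7>1]
(D,R,Z): not NE [P2→Q gives 7>1; P3→X gives 7>4]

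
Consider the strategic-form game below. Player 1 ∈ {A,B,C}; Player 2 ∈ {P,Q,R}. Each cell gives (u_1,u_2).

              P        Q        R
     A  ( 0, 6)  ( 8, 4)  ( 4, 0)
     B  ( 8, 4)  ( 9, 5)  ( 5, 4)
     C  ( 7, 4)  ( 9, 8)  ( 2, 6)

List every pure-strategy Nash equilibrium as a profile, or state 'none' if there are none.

(A,P): not NE [P1→B gives 8>0]
(A,Q): not NE [P1→C gives 9>8; P2→P gives 6>4]
(A,R): not NE [P1→B gives 5>4; P2→P gives 6>0]
(B,P): not NE [P2→Q gives 5>4]
(B,Q): NE
(B,R): not NE [P2→Q gives 5>4]
(C,P): not NE [P1→B gives 8>7; P2→Q gives 8>4]
(C,Q): NE
(C,R): not NE [P1→B gives 5>2; P2→Q gives 8>6]

PSNE = {(B,Q), (C,Q)}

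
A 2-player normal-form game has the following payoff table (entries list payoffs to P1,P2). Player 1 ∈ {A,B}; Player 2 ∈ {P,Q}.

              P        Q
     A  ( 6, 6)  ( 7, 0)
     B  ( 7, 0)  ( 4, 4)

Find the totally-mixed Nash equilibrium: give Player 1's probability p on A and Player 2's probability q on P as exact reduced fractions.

(p,q) = (2/5, 3/4)

P1 indiff ⇒ q·6+(1-q)·7 = q·7+(1-q)·4 ⇒ q(-1) = (1-q)(-3) ⇒ q = 3/4
P2 indiff ⇒ p·6+(1-p)·0 = p·0+(1-p)·4 ⇒ p(6) = (1-p)(4) ⇒ p = 2/5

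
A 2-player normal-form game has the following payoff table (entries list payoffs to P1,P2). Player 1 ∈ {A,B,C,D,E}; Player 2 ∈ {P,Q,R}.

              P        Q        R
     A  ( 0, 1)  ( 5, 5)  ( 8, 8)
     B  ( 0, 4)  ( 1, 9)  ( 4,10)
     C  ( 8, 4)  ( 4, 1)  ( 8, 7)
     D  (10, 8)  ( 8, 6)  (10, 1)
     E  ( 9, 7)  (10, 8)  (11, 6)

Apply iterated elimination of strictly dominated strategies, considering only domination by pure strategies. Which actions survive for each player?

P1 drop A (D beats it: P:10>0 Q:8>5 R:10>8)
P1 drop B (C beats it: P:8>0 Q:4>1 R:8>4)
P1 drop C (D beats it: P:10>8 Q:8>4 R:10>8)
P2 drop R (P beats it: D:8>1 E:7>6)
P1→{D,E} P2→{P,Q}

IESDS → P1:{D,E} P2:{P,Q}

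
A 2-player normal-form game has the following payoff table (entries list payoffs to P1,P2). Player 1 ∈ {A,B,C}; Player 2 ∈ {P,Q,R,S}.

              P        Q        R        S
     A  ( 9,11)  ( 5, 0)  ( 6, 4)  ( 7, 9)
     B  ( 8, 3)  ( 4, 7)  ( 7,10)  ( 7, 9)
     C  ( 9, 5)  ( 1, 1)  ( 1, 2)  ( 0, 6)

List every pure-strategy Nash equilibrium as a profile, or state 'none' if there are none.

PSNE = {(A,P), (B,R)}

(A,P): NE
(A,Q): not NE [P2→P gives 11>0]
(A,R): not NE [P1→B gives 7>6; P2→P gives 11>4]
(A,S): not NE [P2→P gives 11>9]
(B,P): not NE [P1→C gives 9>8; P2→R gives 10>3]
(B,Q): not NE [P1→A gives 5>4; P2→R gives 10>7]
(B,R): NE
(B,S): not NE [P2→R gives 10>9]
(C,P): not NE [P2→S gives 6>5]
(C,Q): not NE [P1→A gives 5>1; P2→S gives 6>1]
(C,R): not NE [P1→B gives 7>1; P2→S gives 6>2]
(C,S): not NE [P1→B gives 7>0]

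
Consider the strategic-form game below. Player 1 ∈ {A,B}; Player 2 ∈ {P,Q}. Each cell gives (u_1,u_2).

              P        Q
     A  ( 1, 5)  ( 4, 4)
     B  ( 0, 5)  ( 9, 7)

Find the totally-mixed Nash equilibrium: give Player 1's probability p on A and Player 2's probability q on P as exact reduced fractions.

P1 indiff ⇒ q·1+(1-q)·4 = q·0+(1-q)·9 ⇒ q(1) = (1-q)(5) ⇒ q = 5/6
P2 indiff ⇒ p·5+(1-p)·5 = p·4+(1-p)·7 ⇒ p(1) = (1-p)(2) ⇒ p = 2/3

P1 mixes 2/3 on A; P2 mixes 5/6 on P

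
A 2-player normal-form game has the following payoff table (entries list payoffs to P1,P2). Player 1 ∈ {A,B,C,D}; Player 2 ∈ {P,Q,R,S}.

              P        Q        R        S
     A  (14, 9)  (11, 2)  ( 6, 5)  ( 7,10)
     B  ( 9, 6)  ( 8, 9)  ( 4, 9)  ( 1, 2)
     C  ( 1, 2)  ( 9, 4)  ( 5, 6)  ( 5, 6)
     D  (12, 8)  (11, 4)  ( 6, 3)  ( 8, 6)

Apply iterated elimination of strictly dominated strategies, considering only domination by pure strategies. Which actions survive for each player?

P1 drop B (A beats it: P:14>9 Q:11>8 R:6>4 S:7>1)
P1 drop C (A beats it: P:14>1 Q:11>9 R:6>5 S:7>5)
P2 drop Q (P beats it: A:9>2 D:8>4)
P2 drop R (P beats it: A:9>5 D:8>3)
P1→{A,D} P2→{P,S}

Survivors P1:{A,D} P2:{P,S}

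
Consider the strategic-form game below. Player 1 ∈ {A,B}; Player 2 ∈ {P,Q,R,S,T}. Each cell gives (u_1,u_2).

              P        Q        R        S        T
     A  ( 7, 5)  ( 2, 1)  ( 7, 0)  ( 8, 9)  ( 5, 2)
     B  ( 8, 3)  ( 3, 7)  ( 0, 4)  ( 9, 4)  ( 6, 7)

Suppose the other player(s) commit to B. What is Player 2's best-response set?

u_2(P vs B) = 3
u_2(Q vs B) = 7
u_2(R vs B) = 4
u_2(S vs B) = 4
u_2(T vs B) = 7
max payoff 7 at {Q,T}

BR_2 = {Q,T}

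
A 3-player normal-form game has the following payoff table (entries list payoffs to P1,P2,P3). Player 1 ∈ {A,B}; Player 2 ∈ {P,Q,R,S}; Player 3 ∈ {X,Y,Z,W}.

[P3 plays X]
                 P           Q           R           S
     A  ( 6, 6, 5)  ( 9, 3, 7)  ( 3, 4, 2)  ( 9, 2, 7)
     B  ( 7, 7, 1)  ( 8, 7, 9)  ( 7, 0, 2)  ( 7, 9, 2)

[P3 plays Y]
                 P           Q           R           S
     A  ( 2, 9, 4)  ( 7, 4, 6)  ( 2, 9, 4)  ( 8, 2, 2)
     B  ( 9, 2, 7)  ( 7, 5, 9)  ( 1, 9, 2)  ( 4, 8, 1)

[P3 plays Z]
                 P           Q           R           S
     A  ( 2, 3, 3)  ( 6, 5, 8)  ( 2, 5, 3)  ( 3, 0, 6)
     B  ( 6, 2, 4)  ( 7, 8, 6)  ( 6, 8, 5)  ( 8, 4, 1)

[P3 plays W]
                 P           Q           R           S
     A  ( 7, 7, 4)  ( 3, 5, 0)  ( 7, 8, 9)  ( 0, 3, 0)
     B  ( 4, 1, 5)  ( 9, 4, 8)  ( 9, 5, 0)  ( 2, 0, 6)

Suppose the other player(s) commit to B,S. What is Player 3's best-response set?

P3 best: {W}

u_3(X vs B,S) = 2
u_3(Y vs B,S) = 1
u_3(Z vs B,S) = 1
u_3(W vs B,S) = 6
max payoff 6 at {W}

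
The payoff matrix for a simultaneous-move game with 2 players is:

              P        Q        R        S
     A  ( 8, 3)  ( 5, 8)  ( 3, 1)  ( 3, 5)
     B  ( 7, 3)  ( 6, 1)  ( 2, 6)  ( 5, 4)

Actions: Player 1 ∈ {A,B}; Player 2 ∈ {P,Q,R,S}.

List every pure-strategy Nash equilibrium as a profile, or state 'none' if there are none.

(A,P): not NE [P2→Q gives 8>3]
(A,Q): not NE [P1→B gives 6>5]
(A,R): not NE [P2→Q gives 8>1]
(A,S): not NE [P1→B gives 5>3; P2→Q gives 8>5]
(B,P): not NE [P1→A gives 8>7; P2→R gives 6>3]
(B,Q): not NE [P2→R gives 6>1]
(B,R): not NE [P1→A gives 3>2]
(B,S): not NE [P2→R gives 6>4]

Equilibria: none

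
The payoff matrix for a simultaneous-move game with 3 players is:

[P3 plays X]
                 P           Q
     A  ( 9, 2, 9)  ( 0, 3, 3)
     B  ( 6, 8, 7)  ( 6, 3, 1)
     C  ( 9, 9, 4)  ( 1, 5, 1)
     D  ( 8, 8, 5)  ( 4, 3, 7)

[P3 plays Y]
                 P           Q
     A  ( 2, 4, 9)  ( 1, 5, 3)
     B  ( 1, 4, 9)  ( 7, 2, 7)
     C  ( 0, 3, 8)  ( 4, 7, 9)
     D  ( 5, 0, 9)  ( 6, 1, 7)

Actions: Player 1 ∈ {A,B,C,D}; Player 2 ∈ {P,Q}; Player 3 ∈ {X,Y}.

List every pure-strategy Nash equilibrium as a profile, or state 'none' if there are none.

(A,P,X): not NE [P2→Q gives 3>2]
(A,P,Y): not NE [P1→D gives 5>2; P2→Q gives 5>4]
(A,Q,X): not NE [P1→B gives 6>0]
(A,Q,Y): not NE [P1→B gives 7>1]
(B,P,X): not NE [P1→C gives 9>6; P3→Y gives 9>7]
(B,P,Y): not NE [P1→D gives 5>1]
(B,Q,X): not NE [P2→P gives 8>3; P3→Y gives 7>1]
(B,Q,Y): not NE [P2→P gives 4>2]
(C,P,X): not NE [P3→Y gives 8>4]
(C,P,Y): not NE [P1→D gives 5>0; P2→Q gives 7>3]
(C,Q,X): not NE [P1→B gives 6>1; P2→P gives 9>5; P3→Y gives 9>1]
(C,Q,Y): not NE [P1→B gives 7>4]
(D,P,X): not NE [P1→C gives 9>8; P3→Y gives 9>5]
(D,P,Y): not NE [P2→Q gives 1>0]
(D,Q,X): not NE [P1→B gives 6>4; P2→P gives 8>3]
(D,Q,Y): not NE [P1→B gives 7>6]

No pure NE.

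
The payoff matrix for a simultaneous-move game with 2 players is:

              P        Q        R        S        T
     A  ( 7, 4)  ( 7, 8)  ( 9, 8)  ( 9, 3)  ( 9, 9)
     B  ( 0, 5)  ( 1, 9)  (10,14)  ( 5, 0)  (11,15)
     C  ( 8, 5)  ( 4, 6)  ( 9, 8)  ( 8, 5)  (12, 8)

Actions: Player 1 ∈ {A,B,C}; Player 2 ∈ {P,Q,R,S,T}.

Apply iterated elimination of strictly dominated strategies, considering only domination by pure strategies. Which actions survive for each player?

Survivors P1:{B,C} P2:{R,T}

P2 drop P (Q beats it: A:8>4 B:9>5 C:6>5)
P2 drop Q (T beats it: A:9>8 B:15>9 C:8>6)
P2 drop S (R beats it: A:8>3 B:14>0 C:8>5)
P1 drop A (B beats it: R:10>9 T:11>9)
P1→{B,C} P2→{R,T}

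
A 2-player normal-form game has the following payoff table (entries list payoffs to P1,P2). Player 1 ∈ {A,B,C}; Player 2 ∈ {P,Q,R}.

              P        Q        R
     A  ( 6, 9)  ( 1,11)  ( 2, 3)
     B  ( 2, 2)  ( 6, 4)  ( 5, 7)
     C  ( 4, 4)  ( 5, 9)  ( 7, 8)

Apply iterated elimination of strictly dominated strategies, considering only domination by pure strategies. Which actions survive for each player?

Survivors P1:{B,C} P2:{Q,R}

P2 drop P (Q beats it: A:11>9 B:4>2 C:9>4)
P1 drop A (B beats it: Q:6>1 R:5>2)
P1→{B,C} P2→{Q,R}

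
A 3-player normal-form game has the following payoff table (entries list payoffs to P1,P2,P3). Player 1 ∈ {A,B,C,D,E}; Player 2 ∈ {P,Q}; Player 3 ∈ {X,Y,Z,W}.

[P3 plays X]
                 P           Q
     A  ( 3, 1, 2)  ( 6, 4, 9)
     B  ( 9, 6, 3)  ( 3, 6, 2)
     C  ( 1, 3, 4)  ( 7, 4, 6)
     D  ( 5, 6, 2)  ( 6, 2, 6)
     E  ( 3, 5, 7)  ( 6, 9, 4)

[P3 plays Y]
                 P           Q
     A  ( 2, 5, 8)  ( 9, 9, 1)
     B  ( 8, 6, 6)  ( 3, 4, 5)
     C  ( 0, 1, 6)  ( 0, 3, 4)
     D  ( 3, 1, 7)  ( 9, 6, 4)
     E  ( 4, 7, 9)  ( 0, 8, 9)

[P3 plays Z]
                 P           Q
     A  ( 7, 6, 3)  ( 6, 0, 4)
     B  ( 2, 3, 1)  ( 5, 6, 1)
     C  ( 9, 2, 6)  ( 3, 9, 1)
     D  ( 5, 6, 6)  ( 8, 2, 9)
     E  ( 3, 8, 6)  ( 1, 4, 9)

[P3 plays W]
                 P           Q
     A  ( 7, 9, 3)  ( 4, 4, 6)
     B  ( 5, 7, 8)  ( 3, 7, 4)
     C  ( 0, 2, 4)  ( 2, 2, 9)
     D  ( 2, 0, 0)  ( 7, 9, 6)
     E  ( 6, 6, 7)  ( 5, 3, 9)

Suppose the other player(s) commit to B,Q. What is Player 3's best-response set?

u_3(X vs B,Q) = 2
u_3(Y vs B,Q) = 5
u_3(Z vs B,Q) = 1
u_3(W vs B,Q) = 4
max payoff 5 at {Y}

P3 best: {Y}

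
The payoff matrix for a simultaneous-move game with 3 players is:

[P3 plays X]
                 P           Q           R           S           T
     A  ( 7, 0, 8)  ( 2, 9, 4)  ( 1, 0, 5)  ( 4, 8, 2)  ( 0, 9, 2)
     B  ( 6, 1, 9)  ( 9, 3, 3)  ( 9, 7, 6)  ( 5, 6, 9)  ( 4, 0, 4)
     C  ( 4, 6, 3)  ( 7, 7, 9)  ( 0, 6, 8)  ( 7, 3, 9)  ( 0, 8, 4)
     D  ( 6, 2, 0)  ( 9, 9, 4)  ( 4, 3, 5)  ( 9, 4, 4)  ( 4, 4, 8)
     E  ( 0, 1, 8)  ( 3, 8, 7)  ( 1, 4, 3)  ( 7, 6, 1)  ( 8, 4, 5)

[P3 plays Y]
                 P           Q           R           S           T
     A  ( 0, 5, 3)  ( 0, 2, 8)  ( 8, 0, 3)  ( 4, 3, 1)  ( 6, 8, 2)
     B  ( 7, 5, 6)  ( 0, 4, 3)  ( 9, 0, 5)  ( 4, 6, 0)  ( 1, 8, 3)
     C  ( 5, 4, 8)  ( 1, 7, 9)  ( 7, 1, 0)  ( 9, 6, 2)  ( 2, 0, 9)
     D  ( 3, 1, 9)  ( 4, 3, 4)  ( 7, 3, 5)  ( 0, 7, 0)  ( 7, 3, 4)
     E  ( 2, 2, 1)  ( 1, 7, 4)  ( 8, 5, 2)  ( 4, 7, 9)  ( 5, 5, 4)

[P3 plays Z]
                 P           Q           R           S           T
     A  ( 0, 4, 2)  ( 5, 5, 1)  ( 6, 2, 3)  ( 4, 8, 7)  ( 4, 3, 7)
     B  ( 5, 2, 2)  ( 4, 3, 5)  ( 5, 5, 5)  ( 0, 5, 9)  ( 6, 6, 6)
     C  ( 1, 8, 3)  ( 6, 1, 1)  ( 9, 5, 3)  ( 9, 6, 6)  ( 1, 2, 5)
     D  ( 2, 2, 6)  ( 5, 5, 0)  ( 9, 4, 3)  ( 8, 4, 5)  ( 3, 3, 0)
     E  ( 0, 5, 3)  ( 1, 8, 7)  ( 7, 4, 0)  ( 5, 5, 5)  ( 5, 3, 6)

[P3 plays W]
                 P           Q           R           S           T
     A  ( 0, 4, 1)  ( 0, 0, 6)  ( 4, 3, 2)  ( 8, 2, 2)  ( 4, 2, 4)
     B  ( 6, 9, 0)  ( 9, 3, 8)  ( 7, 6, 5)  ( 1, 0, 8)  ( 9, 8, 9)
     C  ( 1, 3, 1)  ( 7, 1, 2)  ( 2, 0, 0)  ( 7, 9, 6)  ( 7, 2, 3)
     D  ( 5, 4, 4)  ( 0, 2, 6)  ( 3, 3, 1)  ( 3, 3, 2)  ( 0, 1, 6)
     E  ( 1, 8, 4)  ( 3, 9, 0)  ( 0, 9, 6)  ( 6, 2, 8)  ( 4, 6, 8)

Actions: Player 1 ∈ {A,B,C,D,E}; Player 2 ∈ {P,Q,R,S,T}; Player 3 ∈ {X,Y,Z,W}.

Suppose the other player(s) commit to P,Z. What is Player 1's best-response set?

u_1(A vs P,Z) = 0
u_1(B vs P,Z) = 5
u_1(C vs P,Z) = 1
u_1(D vs P,Z) = 2
u_1(E vs P,Z) = 0
max payoff 5 at {B}

argmax u_1 = {B}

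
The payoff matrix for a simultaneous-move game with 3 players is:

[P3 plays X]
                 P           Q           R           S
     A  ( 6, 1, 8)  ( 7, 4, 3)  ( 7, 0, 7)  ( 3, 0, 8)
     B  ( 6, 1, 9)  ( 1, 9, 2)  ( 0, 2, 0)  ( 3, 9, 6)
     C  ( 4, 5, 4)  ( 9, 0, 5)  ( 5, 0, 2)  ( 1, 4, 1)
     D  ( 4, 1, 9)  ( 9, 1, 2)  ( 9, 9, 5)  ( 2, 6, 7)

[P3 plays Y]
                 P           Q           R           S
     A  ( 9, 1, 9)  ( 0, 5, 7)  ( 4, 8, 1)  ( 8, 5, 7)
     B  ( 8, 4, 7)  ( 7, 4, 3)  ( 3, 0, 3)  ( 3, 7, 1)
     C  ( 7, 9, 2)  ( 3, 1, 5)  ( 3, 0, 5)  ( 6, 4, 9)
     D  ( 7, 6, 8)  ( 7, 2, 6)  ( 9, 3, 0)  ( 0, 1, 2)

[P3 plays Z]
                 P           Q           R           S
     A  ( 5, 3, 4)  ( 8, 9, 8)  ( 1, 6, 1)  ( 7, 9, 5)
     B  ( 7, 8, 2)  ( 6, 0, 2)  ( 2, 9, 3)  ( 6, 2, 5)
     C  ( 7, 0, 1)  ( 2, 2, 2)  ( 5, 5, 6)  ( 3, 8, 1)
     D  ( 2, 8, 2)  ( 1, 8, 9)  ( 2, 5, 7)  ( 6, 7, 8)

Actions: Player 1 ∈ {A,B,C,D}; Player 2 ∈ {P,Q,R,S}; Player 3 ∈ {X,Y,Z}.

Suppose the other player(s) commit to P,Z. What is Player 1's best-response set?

u_1(A vs P,Z) = 5
u_1(B vs P,Z) = 7
u_1(C vs P,Z) = 7
u_1(D vs P,Z) = 2
max payoff 7 at {B,C}

argmax u_1 = {B,C}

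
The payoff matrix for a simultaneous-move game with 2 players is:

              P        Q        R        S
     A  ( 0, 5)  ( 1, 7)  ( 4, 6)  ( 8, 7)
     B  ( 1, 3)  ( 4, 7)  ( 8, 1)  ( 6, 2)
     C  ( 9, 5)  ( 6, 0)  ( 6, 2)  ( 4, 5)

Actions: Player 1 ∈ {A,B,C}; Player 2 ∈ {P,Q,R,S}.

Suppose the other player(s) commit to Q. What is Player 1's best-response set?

u_1(A vs Q) = 1
u_1(B vs Q) = 4
u_1(C vs Q) = 6
max payoff 6 at {C}

P1 best: {C}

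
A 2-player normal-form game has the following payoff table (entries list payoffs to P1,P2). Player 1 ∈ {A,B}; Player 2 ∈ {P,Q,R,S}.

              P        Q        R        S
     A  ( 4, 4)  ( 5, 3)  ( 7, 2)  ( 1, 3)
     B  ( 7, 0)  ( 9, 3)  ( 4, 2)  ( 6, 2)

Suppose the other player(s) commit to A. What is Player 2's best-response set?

u_2(P vs A) = 4
u_2(Q vs A) = 3
u_2(R vs A) = 2
u_2(S vs A) = 3
max payoff 4 at {P}

argmax u_2 = {P}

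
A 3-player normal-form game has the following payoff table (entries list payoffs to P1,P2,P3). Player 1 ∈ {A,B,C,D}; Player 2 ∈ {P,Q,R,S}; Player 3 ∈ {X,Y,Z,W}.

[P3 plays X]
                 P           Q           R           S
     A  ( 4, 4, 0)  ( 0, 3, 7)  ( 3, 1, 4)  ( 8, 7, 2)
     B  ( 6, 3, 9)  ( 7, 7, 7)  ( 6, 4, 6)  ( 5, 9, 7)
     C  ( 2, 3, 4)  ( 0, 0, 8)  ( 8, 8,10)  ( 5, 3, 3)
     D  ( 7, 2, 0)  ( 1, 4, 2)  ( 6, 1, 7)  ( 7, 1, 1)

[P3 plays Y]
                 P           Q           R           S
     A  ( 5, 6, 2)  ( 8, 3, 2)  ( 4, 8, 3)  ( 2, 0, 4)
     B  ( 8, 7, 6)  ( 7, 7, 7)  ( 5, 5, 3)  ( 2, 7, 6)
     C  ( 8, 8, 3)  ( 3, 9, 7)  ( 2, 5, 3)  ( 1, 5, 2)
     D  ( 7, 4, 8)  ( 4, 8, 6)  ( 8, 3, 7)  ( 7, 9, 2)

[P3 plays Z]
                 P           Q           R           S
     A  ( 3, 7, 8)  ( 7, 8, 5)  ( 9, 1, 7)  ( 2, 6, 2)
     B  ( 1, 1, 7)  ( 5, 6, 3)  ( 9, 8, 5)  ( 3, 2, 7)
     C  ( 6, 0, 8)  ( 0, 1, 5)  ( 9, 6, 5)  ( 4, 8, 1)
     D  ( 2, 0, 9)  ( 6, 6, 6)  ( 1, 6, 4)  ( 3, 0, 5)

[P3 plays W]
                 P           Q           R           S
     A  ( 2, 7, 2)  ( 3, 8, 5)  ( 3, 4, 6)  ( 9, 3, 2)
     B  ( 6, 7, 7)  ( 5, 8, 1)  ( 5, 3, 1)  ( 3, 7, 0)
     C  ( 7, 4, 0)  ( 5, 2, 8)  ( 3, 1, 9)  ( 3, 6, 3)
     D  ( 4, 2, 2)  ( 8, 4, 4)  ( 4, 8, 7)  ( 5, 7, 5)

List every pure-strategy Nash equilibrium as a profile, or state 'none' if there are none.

Nash profiles: (C,R,X)

(A,P,X): not NE [P1→D gives 7>4; P2→S gives 7>4; P3→Z gives 8>0]
(A,P,Y): not NE [P1→C gives 8>5; P2→R gives 8>6; P3→Z gives 8>2]
(A,P,Z): not NE [P1→C gives 6>3; P2→Q gives 8>7]
(A,P,W): not NE [P1→C gives 7>2; P2→Q gives 8>7; P3→Z gives 8>2]
(A,Q,X): not NE [P1→B gives 7>0; P2→S gives 7>3]
(A,Q,Y): not NE [P2→R gives 8>3; P3→X gives 7>2]
(A,Q,Z): not NE [P3→X gives 7>5]
(A,Q,W): not NE [P1→D gives 8>3; P3→X gives 7>5]
(A,R,X): not NE [P1→C gives 8>3; P2→S gives 7>1; P3→Z gives 7>4]
(A,R,Y): not NE [P1→D gives 8>4; P3→Z gives 7>3]
(A,R,Z): not NE [P2→Q gives 8>1]
(A,R,W): not NE [P1→B gives 5>3; P2→Q gives 8>4; P3→Z gives 7>6]
(A,S,X): not NE [P3→Y gives 4>2]
(A,S,Y): not NE [P1→D gives 7>2; P2→R gives 8>0]
(A,S,Z): not NE [P1→C gives 4>2; P2→Q gives 8>6; P3→Y gives 4>2]
(A,S,W): not NE [P2→Q gives 8>3; P3→Y gives 4>2]
(B,P,X): not NE [P1→D gives 7>6; P2→S gives 9>3]
(B,P,Y): not NE [P3→X gives 9>6]
(B,P,Z): not NE [P1→C gives 6>1; P2→R gives 8>1; P3→X gives 9>7]
(B,P,W): not NE [P1→C gives 7>6; P2→Q gives 8>7; P3→X gives 9>7]
(B,Q,X): not NE [P2→S gives 9>7]
(B,Q,Y): not NE [P1→A gives 8>7]
(B,Q,Z): not NE [P1→A gives 7>5; P2→R gives 8>6; P3→Y gives 7>3]
(B,Q,W): not NE [P1→D gives 8>5; P3→Y gives 7>1]
(B,R,X): not NE [P1→C gives 8>6; P2→S gives 9>4]
(B,R,Y): not NE [P1→D gives 8>5; P2→S gives 7>5; P3→X gives 6>3]
(B,R,Z): not NE [P3→X gives 6>5]
(B,R,W): not NE [P2→Q gives 8>3; P3→X gives 6>1]
(B,S,X): not NE [P1→A gives 8>5]
(B,S,Y): not NE [P1→D gives 7>2; P3→Z gives 7>6]
(B,S,Z): not NE [P1→C gives 4>3; P2→R gives 8>2]
(B,S,W): not NE [P1→A gives 9>3; P2→Q gives 8>7; P3→Z gives 7>0]
(C,P,X): not NE [P1→D gives 7>2; P2→R gives 8>3; P3→Z gives 8>4]
(C,P,Y): not NE [P2→Q gives 9>8; P3→Z gives 8>3]
(C,P,Z): not NE [P2→S gives 8>0]
(C,P,W): not NE [P2→S gives 6>4; P3→Z gives 8>0]
(C,Q,X): not NE [P1→B gives 7>0; P2→R gives 8>0]
(C,Q,Y): not NE [P1→A gives 8>3; P3→W gives 8>7]
(C,Q,Z): not NE [P1→A gives 7>0; P2→S gives 8>1; P3→W gives 8>5]
(C,Q,W): not NE [P1→D gives 8>5; P2→S gives 6>2]
(C,R,X): NE
(C,R,Y): not NE [P1→D gives 8>2; P2→Q gives 9>5; P3→X gives 10>3]
(C,R,Z): not NE [P2→S gives 8>6; P3→X gives 10>5]
(C,R,W): not NE [P1→B gives 5>3; P2→S gives 6>1; P3→X gives 10>9]
(C,S,X): not NE [P1→A gives 8>5; P2→R gives 8>3]
(C,S,Y): not NE [P1→D gives 7>1; P2→Q gives 9>5; P3→W gives 3>2]
(C,S,Z): not NE [P3→W gives 3>1]
(C,S,W): not NE [P1→A gives 9>3]
(D,P,X): not NE [P2→Q gives 4>2; P3→Z gives 9>0]
(D,P,Y): not NE [P1→C gives 8>7; P2→S gives 9>4; P3→Z gives 9>8]
(D,P,Z): not NE [P1→C gives 6>2; P2→R gives 6>0]
(D,P,W): not NE [P1→C gives 7>4; P2→R gives 8>2; P3→Z gives 9>2]
(D,Q,X): not NE [P1→B gives 7>1; P3→Z gives 6>2]
(D,Q,Y): not NE [P1→A gives 8>4; P2→S gives 9>8]
(D,Q,Z): not NE [P1→A gives 7>6]
(D,Q,W): not NE [P2→R gives 8>4; P3→Z gives 6>4]
(D,R,X): not NE [P1→C gives 8>6; P2→Q gives 4>1]
(D,R,Y): not NE [P2→S gives 9>3]
(D,R,Z): not NE [P1→C gives 9>1; P3→W gives 7>4]
(D,R,W): not NE [P1→B gives 5>4]
(D,S,X): not NE [P1→A gives 8>7; P2→Q gives 4>1; P3→W gives 5>1]
(D,S,Y): not NE [P3→W gives 5>2]
(D,S,Z): not NE [P1→C gives 4>3; P2→R gives 6>0]
(D,S,W): not NE [P1→A gives 9>5; P2→R gives 8>7]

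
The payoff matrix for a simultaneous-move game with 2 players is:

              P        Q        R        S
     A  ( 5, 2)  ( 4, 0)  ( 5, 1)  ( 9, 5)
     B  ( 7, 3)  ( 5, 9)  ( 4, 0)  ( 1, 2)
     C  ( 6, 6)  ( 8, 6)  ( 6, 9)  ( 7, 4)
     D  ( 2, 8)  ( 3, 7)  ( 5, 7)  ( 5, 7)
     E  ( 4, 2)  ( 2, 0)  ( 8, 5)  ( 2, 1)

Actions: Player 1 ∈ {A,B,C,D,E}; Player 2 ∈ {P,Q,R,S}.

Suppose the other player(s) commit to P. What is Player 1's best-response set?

u_1(A vs P) = 5
u_1(B vs P) = 7
u_1(C vs P) = 6
u_1(D vs P) = 2
u_1(E vs P) = 4
max payoff 7 at {B}

BR_1 = {B}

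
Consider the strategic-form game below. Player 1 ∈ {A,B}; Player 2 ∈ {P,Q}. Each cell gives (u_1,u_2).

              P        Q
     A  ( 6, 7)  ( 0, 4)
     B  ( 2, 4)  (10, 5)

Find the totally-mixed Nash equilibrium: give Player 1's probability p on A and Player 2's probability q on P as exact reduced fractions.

P1 indiff ⇒ q·6+(1-q)·0 = q·2+(1-q)·10 ⇒ q(4) = (1-q)(10) ⇒ q = 5/7
P2 indiff ⇒ p·7+(1-p)·4 = p·4+(1-p)·5 ⇒ p(3) = (1-p)(1) ⇒ p = 1/4

p=1/4, q=5/7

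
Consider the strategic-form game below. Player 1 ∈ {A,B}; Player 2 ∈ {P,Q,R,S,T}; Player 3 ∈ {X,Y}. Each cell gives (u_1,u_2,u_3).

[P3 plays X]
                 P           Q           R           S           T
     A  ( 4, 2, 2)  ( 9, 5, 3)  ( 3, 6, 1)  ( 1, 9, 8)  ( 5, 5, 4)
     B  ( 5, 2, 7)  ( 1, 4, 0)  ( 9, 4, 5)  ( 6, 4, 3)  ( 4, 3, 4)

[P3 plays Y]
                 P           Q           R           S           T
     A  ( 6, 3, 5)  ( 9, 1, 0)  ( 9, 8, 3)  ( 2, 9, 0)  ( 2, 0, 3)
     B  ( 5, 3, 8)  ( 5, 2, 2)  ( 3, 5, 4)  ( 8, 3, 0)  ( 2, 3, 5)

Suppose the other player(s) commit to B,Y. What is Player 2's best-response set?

u_2(P vs B,Y) = 3
u_2(Q vs B,Y) = 2
u_2(R vs B,Y) = 5
u_2(S vs B,Y) = 3
u_2(T vs B,Y) = 3
max payoff 5 at {R}

argmax u_2 = {R}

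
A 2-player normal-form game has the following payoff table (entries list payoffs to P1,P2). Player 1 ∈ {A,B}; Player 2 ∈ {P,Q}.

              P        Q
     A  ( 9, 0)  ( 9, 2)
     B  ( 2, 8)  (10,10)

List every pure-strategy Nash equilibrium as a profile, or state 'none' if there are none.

Nash profiles: (B,Q)

(A,P): not NE [P2→Q gives 2>0]
(A,Q): not NE [P1→B gives 10>9]
(B,P): not NE [P1→A gives 9>2; P2→Q gives 10>8]
(B,Q): NE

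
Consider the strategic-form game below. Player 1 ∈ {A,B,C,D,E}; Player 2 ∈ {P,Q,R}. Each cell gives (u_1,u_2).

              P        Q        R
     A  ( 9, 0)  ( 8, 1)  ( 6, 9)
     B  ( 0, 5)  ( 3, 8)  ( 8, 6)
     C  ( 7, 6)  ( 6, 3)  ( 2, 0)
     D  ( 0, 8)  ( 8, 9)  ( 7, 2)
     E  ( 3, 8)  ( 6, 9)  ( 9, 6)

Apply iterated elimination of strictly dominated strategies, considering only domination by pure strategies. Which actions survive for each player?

P1 drop B (E beats it: P:3>0 Q:6>3 R:9>8)
P1 drop C (A beats it: P:9>7 Q:8>6 R:6>2)
P2 drop P (Q beats it: A:1>0 D:9>8 E:9>8)
P1→{A,D,E} P2→{Q,R}

Survivors P1:{A,D,E} P2:{Q,R}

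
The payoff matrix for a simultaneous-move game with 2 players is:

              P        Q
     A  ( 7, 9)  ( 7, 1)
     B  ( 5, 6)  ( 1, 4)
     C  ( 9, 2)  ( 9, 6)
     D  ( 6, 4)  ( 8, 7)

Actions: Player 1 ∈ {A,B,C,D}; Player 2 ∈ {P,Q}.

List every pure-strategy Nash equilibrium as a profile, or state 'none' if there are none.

Nash profiles: (C,Q)

(A,P): not NE [P1→C gives 9>7]
(A,Q): not NE [P1→C gives 9>7; P2→P gives 9>1]
(B,P): not NE [P1→C gives 9>5]
(B,Q): not NE [P1→C gives 9>1; P2→P gives 6>4]
(C,P): not NE [P2→Q gives 6>2]
(C,Q): NE
(D,P): not NE [P1→C gives 9>6; P2→Q gives 7>4]
(D,Q): not NE [P1→C gives 9>8]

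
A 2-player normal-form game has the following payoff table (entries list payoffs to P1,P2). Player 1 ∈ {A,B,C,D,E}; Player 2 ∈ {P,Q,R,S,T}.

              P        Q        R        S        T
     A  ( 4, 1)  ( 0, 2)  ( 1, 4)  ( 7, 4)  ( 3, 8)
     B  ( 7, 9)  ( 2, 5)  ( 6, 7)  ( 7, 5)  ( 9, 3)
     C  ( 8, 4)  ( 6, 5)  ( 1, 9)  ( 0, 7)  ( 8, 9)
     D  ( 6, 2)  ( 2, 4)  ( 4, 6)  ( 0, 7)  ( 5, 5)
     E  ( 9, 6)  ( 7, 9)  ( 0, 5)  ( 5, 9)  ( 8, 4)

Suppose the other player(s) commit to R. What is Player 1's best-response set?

u_1(A vs R) = 1
u_1(B vs R) = 6
u_1(C vs R) = 1
u_1(D vs R) = 4
u_1(E vs R) = 0
max payoff 6 at {B}

BR_1 = {B}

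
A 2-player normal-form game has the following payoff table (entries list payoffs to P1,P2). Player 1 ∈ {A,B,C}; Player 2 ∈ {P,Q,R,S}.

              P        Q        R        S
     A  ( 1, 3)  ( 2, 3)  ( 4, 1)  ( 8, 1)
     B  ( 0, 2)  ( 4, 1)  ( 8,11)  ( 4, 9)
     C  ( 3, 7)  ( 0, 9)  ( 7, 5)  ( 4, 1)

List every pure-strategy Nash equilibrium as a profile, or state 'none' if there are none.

(A,P): not NE [P1→C gives 3>1]
(A,Q): not NE [P1→B gives 4>2]
(A,R): not NE [P1→B gives 8>4; P2→Q gives 3>1]
(A,S): not NE [P2→Q gives 3>1]
(B,P): not NE [P1→C gives 3>0; P2→R gives 11>2]
(B,Q): not NE [P2→R gives 11>1]
(B,R): NE
(B,S): not NE [P1→A gives 8>4; P2→R gives 11>9]
(C,P): not NE [P2→Q gives 9>7]
(C,Q): not NE [P1→B gives 4>0]
(C,R): not NE [P1→B gives 8>7; P2→Q gives 9>5]
(C,S): not NE [P1→A gives 8>4; P2→Q gives 9>1]

Nash profiles: (B,R)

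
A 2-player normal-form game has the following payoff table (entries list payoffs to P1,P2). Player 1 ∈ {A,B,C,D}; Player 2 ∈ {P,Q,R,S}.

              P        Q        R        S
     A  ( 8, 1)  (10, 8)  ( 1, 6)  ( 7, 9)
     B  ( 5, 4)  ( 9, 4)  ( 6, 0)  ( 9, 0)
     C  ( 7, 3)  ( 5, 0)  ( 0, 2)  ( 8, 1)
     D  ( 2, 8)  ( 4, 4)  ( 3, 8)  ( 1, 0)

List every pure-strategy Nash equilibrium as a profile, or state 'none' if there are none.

Equilibria: none

(A,P): not NE [P2→S gives 9>1]
(A,Q): not NE [P2→S gives 9>8]
(A,R): not NE [P1→B gives 6>1; P2→S gives 9>6]
(A,S): not NE [P1→B gives 9>7]
(B,P): not NE [P1→A gives 8>5]
(B,Q): not NE [P1→A gives 10>9]
(B,R): not NE [P2→Q gives 4>0]
(B,S): not NE [P2→Q gives 4>0]
(C,P): not NE [P1→A gives 8>7]
(C,Q): not NE [P1→A gives 10>5; P2→P gives 3>0]
(C,R): not NE [P1→B gives 6>0; P2→P gives 3>2]
(C,S): not NE [P1→B gives 9>8; P2→P gives 3>1]
(D,P): not NE [P1→A gives 8>2]
(D,Q): not NE [P1→A gives 10>4; P2→R gives 8>4]
(D,R): not NE [P1→B gives 6>3]
(D,S): not NE [P1→B gives 9>1; P2→R gives 8>0]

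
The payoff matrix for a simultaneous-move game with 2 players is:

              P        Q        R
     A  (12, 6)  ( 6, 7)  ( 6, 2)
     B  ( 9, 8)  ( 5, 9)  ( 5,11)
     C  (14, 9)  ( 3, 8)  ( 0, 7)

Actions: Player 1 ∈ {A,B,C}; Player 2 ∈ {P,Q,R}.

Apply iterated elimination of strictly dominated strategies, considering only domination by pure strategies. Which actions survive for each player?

Remaining: P1:{A,C} P2:{P,Q}

P1 drop B (A beats it: P:12>9 Q:6>5 R:6>5)
P2 drop R (P beats it: A:6>2 C:9>7)
P1→{A,C} P2→{P,Q}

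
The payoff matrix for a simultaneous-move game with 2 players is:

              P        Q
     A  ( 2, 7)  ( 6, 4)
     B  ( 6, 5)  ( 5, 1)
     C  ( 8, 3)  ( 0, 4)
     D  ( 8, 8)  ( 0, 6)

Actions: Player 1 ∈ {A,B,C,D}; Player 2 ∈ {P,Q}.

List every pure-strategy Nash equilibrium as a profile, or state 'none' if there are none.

(A,P): not NE [P1→D gives 8>2]
(A,Q): not NE [P2→P gives 7>4]
(B,P): not NE [P1→D gives 8>6]
(B,Q): not NE [P1→A gives 6>5; P2→P gives 5>1]
(C,P): not NE [P2→Q gives 4>3]
(C,Q): not NE [P1→A gives 6>0]
(D,P): NE
(D,Q): not NE [P1→A gives 6>0; P2→P gives 8>6]

PSNE = {(D,P)}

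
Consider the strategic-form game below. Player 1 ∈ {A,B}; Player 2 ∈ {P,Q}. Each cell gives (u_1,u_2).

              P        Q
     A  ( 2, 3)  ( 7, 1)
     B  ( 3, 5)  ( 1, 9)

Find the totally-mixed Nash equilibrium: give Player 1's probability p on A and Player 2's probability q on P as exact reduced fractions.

(p,q) = (2/3, 6/7)

P1 indiff ⇒ q·2+(1-q)·7 = q·3+(1-q)·1 ⇒ q(-1) = (1-q)(-6) ⇒ q = 6/7
P2 indiff ⇒ p·3+(1-p)·5 = p·1+(1-p)·9 ⇒ p(2) = (1-p)(4) ⇒ p = 2/3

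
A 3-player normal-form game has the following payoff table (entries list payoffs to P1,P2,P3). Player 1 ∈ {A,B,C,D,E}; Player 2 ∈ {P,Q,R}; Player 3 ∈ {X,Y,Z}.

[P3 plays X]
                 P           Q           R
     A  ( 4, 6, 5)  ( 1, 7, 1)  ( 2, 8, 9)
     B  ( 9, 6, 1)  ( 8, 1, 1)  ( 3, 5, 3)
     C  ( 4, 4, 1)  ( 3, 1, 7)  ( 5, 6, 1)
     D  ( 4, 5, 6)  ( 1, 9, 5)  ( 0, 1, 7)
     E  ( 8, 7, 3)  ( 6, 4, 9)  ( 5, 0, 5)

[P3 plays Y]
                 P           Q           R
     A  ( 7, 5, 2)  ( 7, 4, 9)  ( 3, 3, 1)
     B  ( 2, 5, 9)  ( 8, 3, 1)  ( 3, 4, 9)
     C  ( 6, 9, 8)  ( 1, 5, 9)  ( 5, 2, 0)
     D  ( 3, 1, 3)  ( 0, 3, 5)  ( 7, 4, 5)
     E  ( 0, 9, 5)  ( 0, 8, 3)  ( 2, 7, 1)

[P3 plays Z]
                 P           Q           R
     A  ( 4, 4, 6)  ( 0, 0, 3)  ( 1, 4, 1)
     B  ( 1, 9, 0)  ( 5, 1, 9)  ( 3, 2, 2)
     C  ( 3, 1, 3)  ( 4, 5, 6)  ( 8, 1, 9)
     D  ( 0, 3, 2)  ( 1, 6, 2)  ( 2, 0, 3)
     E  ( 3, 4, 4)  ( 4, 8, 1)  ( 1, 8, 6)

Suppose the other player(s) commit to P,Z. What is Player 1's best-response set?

BR_1 = {A}

u_1(A vs P,Z) = 4
u_1(B vs P,Z) = 1
u_1(C vs P,Z) = 3
u_1(D vs P,Z) = 0
u_1(E vs P,Z) = 3
max payoff 4 at {A}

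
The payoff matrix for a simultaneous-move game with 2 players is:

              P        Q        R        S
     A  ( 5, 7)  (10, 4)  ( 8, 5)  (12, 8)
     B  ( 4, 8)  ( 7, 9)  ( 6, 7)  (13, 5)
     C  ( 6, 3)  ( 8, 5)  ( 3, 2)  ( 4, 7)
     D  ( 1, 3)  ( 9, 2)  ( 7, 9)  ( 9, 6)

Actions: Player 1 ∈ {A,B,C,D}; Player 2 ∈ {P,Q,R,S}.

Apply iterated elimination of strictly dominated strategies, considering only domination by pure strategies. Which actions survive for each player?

IESDS → P1:{A,B,C} P2:{P,Q,S}

P1 drop D (A beats it: P:5>1 Q:10>9 R:8>7 S:12>9)
P2 drop R (P beats it: A:7>5 B:8>7 C:3>2)
P1→{A,B,C} P2→{P,Q,S}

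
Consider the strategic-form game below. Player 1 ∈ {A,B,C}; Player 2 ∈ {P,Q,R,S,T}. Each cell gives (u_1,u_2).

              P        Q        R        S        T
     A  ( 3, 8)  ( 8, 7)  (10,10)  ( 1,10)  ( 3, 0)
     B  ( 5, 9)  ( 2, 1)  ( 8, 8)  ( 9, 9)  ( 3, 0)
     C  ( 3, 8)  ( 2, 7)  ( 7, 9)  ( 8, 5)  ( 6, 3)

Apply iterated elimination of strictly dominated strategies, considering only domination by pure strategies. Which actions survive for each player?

Remaining: P1:{A,B} P2:{P,R,S}

P2 drop Q (P beats it: A:8>7 B:9>1 C:8>7)
P2 drop T (P beats it: A:8>0 B:9>0 C:8>3)
P1 drop C (B beats it: P:5>3 R:8>7 S:9>8)
P1→{A,B} P2→{P,R,S}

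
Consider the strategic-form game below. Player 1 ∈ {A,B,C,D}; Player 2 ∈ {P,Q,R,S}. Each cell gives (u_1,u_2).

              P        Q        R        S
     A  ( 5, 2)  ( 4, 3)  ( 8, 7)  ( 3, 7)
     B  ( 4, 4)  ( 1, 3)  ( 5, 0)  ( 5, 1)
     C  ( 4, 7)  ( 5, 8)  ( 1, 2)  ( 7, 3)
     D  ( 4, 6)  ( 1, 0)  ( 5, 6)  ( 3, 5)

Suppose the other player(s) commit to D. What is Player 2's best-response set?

argmax u_2 = {P,R}

u_2(P vs D) = 6
u_2(Q vs D) = 0
u_2(R vs D) = 6
u_2(S vs D) = 5
max payoff 6 at {P,R}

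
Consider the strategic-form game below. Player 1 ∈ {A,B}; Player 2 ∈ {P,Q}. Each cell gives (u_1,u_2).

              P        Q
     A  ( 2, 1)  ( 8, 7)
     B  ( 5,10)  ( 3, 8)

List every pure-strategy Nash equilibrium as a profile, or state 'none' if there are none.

(A,P): not NE [P1→B gives 5>2; P2→Q gives 7>1]
(A,Q): NE
(B,P): NE
(B,Q): not NE [P1→A gives 8>3; P2→P gives 10>8]

PSNE = {(A,Q), (B,P)}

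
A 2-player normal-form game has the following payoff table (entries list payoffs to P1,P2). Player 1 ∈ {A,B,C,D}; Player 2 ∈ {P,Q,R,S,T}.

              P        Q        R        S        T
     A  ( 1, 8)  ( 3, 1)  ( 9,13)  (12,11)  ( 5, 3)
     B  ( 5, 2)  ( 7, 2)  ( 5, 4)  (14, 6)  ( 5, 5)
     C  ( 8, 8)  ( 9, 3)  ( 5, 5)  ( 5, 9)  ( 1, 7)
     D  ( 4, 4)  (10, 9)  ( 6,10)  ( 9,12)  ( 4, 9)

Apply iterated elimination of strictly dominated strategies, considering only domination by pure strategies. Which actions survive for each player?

Survivors P1:{A,B} P2:{R,S}

P2 drop P (S beats it: A:11>8 B:6>2 C:9>8 D:12>4)
P1 drop C (D beats it: Q:10>9 R:6>5 S:9>5 T:4>1)
P2 drop Q (R beats it: A:13>1 B:4>2 D:10>9)
P1 drop D (A beats it: R:9>6 S:12>9 T:5>4)
P2 drop T (S beats it: A:11>3 B:6>5)
P1→{A,B} P2→{R,S}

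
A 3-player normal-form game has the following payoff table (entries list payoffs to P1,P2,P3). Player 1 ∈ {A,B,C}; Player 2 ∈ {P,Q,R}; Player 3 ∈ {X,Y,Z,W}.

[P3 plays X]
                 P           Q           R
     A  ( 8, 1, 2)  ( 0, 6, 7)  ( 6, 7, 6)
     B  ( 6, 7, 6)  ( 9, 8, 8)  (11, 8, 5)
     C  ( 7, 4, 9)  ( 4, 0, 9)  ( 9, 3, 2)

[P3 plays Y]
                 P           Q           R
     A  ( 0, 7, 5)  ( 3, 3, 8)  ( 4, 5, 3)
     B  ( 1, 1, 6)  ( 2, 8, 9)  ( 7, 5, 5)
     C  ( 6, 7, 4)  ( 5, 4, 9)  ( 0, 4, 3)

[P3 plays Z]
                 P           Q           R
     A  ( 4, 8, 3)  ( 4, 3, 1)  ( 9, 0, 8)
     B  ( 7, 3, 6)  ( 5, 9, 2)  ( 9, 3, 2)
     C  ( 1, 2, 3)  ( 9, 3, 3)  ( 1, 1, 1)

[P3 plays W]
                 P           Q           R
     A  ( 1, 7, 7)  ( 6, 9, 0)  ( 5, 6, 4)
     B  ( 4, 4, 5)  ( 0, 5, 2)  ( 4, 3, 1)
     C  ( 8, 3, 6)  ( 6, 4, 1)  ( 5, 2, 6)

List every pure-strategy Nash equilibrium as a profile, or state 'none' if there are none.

(A,P,X): not NE [P2→R gives 7>1; P3→W gives 7>2]
(A,P,Y): not NE [P1→C gives 6>0; P3→W gives 7>5]
(A,P,Z): not NE [P1→B gives 7>4; P3→W gives 7>3]
(A,P,W): not NE [P1→C gives 8>1; P2→Q gives 9>7]
(A,Q,X): not NE [P1→B gives 9>0; P2→R gives 7>6; P3→Y gives 8>7]
(A,Q,Y): not NE [P1→C gives 5>3; P2→P gives 7>3]
(A,Q,Z): not NE [P1→C gives 9>4; P2→P gives 8>3; P3→Y gives 8>1]
(A,Q,W): not NE [P3→Y gives 8>0]
(A,R,X): not NE [P1→B gives 11>6; P3→Z gives 8>6]
(A,R,Y): not NE [P1→B gives 7>4; P2→P gives 7>5; P3→Z gives 8>3]
(A,R,Z): not NE [P2→P gives 8>0]
(A,R,W): not NE [P2→Q gives 9>6; P3→Z gives 8>4]
(B,P,X): not NE [P1→A gives 8>6; P2→R gives 8>7]
(B,P,Y): not NE [P1→C gives 6>1; P2→Q gives 8>1]
(B,P,Z): not NE [P2→Q gives 9>3]
(B,P,W): not NE [P1→C gives 8>4; P2→Q gives 5>4; P3→Z gives 6>5]
(B,Q,X): not NE [P3→Y gives 9>8]
(B,Q,Y): not NE [P1→C gives 5>2]
(B,Q,Z): not NE [P1→C gives 9>5; P3→Y gives 9>2]
(B,Q,W): not NE [P1→C gives 6>0; P3→Y gives 9>2]
(B,R,X): NE
(B,R,Y): not NE [P2→Q gives 8>5]
(B,R,Z): not NE [P2→Q gives 9>3; P3→Y gives 5>2]
(B,R,W): not NE [P1→C gives 5>4; P2→Q gives 5>3; P3→Y gives 5>1]
(C,P,X): not NE [P1→A gives 8>7]
(C,P,Y): not NE [P3→X gives 9>4]
(C,P,Z): not NE [P1→B gives 7>1; P2→Q gives 3>2; P3→X gives 9>3]
(C,P,W): not NE [P2→Q gives 4>3; P3→X gives 9>6]
(C,Q,X): not NE [P1→B gives 9>4; P2→P gives 4>0]
(C,Q,Y): not NE [P2→P gives 7>4]
(C,Q,Z): not NE [P3→Y gives 9>3]
(C,Q,W): not NE [P3→Y gives 9>1]
(C,R,X): not NE [P1→B gives 11>9; P2→P gives 4>3; P3→W gives 6>2]
(C,R,Y): not NE [P1→B gives 7>0; P2→P gives 7>4; P3→W gives 6>3]
(C,R,Z): not NE [P1→B gives 9>1; P2→Q gives 3>1; P3→W gives 6>1]
(C,R,W): not NE [P2→Q gives 4>2]

Nash profiles: (B,R,X)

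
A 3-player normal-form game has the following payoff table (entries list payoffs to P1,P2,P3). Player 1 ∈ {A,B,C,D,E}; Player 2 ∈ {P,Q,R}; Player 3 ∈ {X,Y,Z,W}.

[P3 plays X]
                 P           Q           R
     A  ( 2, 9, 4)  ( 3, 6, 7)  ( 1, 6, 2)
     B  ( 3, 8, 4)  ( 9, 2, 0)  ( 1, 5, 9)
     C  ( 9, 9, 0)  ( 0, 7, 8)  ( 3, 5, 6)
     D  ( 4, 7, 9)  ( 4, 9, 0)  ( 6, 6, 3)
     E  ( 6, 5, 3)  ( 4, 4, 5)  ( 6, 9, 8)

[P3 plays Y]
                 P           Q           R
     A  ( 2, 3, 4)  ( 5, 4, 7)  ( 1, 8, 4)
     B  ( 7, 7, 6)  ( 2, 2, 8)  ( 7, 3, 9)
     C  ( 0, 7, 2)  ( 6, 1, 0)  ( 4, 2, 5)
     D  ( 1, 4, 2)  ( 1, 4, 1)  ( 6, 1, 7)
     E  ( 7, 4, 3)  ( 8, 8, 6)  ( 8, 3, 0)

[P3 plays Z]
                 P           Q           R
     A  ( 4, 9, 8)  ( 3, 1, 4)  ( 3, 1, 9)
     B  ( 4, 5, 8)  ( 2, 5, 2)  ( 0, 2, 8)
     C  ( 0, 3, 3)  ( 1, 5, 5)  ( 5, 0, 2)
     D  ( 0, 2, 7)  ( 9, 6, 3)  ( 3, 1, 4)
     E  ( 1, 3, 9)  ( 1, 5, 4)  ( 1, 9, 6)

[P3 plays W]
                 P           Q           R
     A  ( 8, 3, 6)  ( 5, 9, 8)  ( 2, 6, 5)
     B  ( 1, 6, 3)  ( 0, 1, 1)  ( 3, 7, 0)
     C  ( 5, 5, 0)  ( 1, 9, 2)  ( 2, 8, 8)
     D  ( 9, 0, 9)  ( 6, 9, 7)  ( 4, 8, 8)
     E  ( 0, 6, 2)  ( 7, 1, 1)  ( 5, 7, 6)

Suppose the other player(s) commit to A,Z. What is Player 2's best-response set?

BR_2 = {P}

u_2(P vs A,Z) = 9
u_2(Q vs A,Z) = 1
u_2(R vs A,Z) = 1
max payoff 9 at {P}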